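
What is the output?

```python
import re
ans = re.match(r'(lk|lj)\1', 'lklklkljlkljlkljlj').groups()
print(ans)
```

('lk',)

After group 1 captures some text, `\1` only succeeds where that same text appears again.
`re.match` only tries the pattern at the start of the string.
The match spans [0:4] → 'lklk'.
Captured: group 1 = 'lk'.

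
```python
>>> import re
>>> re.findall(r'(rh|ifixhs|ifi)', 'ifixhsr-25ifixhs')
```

['ifixhs', 'ifixhs']

Alternation isn't longest-match — the leftmost alternative that fits at this position is chosen.
One capturing group, so `findall` returns just the captured substring from each match — 2 in all.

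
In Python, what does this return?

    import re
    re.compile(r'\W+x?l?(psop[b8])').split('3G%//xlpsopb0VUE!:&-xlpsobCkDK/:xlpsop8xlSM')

With a capturing group present, the delimiter's captured portion is kept in the result list.

['3G', 'psopb', '0VUE!:&-xlpsobCkDK', 'psop8', 'xlSM']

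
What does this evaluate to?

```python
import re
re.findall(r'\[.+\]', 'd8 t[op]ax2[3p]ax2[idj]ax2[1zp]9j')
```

Walking the string: at [4:31] → '[op]ax2[3p]ax2[idj]ax2[1zp]'.
No capturing groups, so `findall` returns the 1 full match string.

['[op]ax2[3p]ax2[idj]ax2[1zp]']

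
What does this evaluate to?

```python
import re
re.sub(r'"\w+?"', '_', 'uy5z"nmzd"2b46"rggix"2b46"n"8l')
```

'uy5z_2b46_2b46_8l'

`sub` substitutes '_' at each match site.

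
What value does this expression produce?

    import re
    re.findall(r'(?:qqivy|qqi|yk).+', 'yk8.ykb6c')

['yk8.ykb6c']

Matches: at [0:9] → 'yk8.ykb6c'.
`findall` yields the raw match text (1 of them) because the pattern has no groups.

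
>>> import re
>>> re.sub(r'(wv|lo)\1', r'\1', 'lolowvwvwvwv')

'lowvwv'

After group 1 captures some text, `\1` only succeeds where that same text appears again.
Matches: at [0:4] → 'lolo'; at [4:8] → 'wvwv'; at [8:12] → 'wvwv'.
`\1` in the replacement pulls in group 1's text for each match.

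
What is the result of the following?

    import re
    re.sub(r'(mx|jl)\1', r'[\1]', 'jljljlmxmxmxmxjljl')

'[jl]jl[mx][mx][jl]'

A backreference is literal: `\1` must see the identical characters the first group matched.
Matches: at [0:4] → 'jljl'; at [6:10] → 'mxmx'; at [10:14] → 'mxmx'; at [14:18] → 'jljl'.
The replacement refers to a captured group, so each match is rewritten using its own captured text.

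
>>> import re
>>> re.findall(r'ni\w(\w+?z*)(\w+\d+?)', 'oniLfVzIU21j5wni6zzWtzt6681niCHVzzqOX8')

This matches the literal 'ni', then a word character; then one or more of a word character (lazy), then zero or more of a literal 'z' (captured); then one or more of a word character, then one or more of a digit (lazy) (captured).
With the lazy modifier that quantifier settles for the fewest repetitions that let the rest of the pattern succeed (the atoms after it are unaffected and can still be greedy).
Walking the string: at [1:38] match 'niLfVzIU21j5wni6zzWtzt6681niCHVzzqOX8', groups = ('f', 'VzIU21j5wni6zzWtzt6681niCHVzzqOX8').
Multiple groups make `findall` return tuples — one 2-tuple for the one match.

[('f', 'VzIU21j5wni6zzWtzt6681niCHVzzqOX8')]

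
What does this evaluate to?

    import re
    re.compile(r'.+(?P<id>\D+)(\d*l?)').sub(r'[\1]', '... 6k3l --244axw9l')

The pattern matches one or more of any character; then one or more of a non-digit (captured as 'id'); then zero or more of a digit, then optionally a literal 'l' (captured).
Matches: at [0:19] → '... 6k3l --244axw9l'.
`\1` in the replacement pulls in group 1's text for each match.

'[l]'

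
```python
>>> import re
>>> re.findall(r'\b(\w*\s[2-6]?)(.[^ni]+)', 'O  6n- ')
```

Multiple groups make `findall` return tuples — one 2-tuple for the one match.

[('O ', ' 6')]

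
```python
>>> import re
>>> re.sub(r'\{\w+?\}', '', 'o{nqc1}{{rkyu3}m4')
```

Each match is replaced by ''.

'o{m4'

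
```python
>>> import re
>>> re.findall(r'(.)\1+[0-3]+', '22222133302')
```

['2']

`\1` has to match the exact text group 1 already captured.
Scanning left to right: at [0:11] match '22222133302', group 1 = '2'.
Because there's exactly one group, `findall` drops the full match and keeps group 1 from the one hit.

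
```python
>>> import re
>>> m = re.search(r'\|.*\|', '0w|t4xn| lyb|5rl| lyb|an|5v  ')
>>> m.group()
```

'|t4xn| lyb|5rl| lyb|an|'

`re.search` tries every starting position until one works.
The match spans [2:25] → '|t4xn| lyb|5rl| lyb|an|'.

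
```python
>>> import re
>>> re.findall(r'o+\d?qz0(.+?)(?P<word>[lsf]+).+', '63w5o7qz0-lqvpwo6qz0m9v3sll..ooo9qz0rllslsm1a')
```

[('-', 'l')]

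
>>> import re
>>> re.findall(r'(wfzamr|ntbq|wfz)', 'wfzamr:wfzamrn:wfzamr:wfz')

['wfzamr', 'wfzamr', 'wfzamr', 'wfz']

Branches in `(...|...)` are attempted left-to-right; the first branch that allows the whole pattern to succeed is taken.
Scanning left to right: at [0:6] match 'wfzamr', group 1 = 'wfzamr'; at [7:13] match 'wfzamr', group 1 = 'wfzamr'; at [15:21] match 'wfzamr', group 1 = 'wfzamr'; at [22:25] match 'wfz', group 1 = 'wfz'.
`findall` collects group 1 from each match (4 total).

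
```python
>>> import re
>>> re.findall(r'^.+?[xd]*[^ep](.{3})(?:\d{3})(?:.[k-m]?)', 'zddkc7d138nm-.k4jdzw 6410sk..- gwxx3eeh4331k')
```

With the lazy modifier that quantifier settles for the fewest repetitions that let the rest of the pattern succeed (the atoms after it are unaffected and can still be greedy).
With a single group, `findall` returns only what that group captured — 1 item.

['c7d']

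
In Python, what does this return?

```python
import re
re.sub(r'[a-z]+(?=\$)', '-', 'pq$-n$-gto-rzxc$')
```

'-$--$-gto--$'

The positive lookaround only admits positions where the adjacent text matches; those characters stay outside the span.
Matches: at [0:2] → 'pq'; at [4:5] → 'n'; at [11:15] → 'rzxc'.
Each match is replaced by '-'.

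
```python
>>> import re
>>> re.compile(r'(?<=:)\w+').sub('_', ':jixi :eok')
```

The `(?=…)`/`(?<=…)` assertion just peeks at neighbouring text; it doesn't advance the match position.
Every occurrence is swapped for '_'.

':_ :_'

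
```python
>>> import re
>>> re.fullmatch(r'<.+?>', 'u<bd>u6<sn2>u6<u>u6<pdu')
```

None

`re.fullmatch` is like wrapping the pattern in `^…$` (in single-line mode).
Here there's no way to consume every character, so the call returns None.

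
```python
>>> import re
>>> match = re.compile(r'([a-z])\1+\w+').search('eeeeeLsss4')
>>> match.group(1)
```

'e'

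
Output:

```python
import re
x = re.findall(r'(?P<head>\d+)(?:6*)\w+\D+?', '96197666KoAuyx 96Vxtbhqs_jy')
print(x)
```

['96197666', '96']

Pattern: one or more of a digit (captured as 'head'); then zero or more of a literal '6' (non-capturing group); then one or more of a word character, then one or more of a non-digit (lazy).
Matches: at [0:15] match '96197666KoAuyx ', group 1 = '96197666'; at [15:27] match '96Vxtbhqs_jy', group 1 = '96'.
With a single group, `findall` returns only what that group captured — 2 items.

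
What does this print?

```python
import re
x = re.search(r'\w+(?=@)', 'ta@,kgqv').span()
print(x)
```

The lookaround is zero-width — it requires the adjacent text to match without consuming it, so the asserted text isn't part of the match.
`re.search` tries every starting position until one works.
The match spans [0:2] → 'ta'.

(0, 2)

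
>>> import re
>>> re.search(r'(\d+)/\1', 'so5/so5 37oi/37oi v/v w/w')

None

`\1` is not a pattern — it's the concrete string captured by group 1, re-applied verbatim.
`re.search` scans for the first position where the pattern succeeds.
Here no position works, so the call returns None.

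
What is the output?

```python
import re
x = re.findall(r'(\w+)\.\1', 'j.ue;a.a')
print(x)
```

['a']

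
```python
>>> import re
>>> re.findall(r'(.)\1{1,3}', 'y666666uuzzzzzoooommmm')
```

['6', '6', 'u', 'z', 'o', 'm']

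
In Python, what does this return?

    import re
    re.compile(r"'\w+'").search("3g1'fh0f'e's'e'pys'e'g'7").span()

(3, 9)

`re.search` tries every starting position until one works.
The match spans [3:9] → "'fh0f'".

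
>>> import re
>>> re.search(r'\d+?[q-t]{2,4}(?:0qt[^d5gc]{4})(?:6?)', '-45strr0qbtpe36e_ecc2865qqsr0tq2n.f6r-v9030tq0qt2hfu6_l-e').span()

(39, 53)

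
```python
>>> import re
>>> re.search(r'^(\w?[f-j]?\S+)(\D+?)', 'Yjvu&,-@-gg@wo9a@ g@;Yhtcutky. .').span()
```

(0, 18)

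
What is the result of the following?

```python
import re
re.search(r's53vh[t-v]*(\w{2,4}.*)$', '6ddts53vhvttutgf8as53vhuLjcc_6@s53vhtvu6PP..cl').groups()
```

Pattern: the literal 's5', then the literal '3vh', then zero or more of a character in [t-v]; then 2 to 4 of a word character, then zero or more of any character (captured); then anchored at the end.
Unlike `match`, `search` isn't anchored — it looks for the pattern anywhere in the string.
The match spans [4:46] → 's53vhvttutgf8as53vhuLjcc_6@s53vhtvu6PP..cl'.
Captured: group 1 = 'gf8as53vhuLjcc_6@s53vhtvu6PP..cl'.

('gf8as53vhuLjcc_6@s53vhtvu6PP..cl',)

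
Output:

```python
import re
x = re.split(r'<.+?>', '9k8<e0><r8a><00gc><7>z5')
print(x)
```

['9k8', '', '', '', 'z5']

Matches to split on: at [3:7] → '<e0>'; at [7:12] → '<r8a>'; at [12:18] → '<00gc>'; at [18:21] → '<7>'.
`split` removes every match and returns the 5 fragments in between.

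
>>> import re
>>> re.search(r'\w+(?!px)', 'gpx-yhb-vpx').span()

(0, 3)

A negative assertion filters positions out without eating any characters.
Unlike `match`, `search` isn't anchored — it looks for the pattern anywhere in the string.
The match spans [0:3] → 'gpx'.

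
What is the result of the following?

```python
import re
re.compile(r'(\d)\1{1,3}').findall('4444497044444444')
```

['4', '4', '4']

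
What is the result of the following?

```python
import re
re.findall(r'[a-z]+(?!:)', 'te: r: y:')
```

['t']

The negative lookaround is zero-width — it rules out positions where the adjacent text would match, without consuming anything.
Walking the string: at [0:1] → 't'.
No capturing groups, so `findall` returns the 1 full match string.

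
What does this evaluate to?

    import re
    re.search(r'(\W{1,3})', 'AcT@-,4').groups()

The match spans [3:6] → '@-,'.
Captured: group 1 = '@-,'.

('@-,',)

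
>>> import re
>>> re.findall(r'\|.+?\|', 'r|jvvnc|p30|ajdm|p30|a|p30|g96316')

['|jvvnc|', '|ajdm|', '|a|']

Walking the string: at [1:8] → '|jvvnc|'; at [11:17] → '|ajdm|'; at [20:23] → '|a|'.
Since nothing is captured, `findall` lists the 3 matched substrings directly.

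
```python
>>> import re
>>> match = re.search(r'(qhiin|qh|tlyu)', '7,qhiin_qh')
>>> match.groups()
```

The match spans [2:7] → 'qhiin'.
Captured: group 1 = 'qhiin'.

('qhiin',)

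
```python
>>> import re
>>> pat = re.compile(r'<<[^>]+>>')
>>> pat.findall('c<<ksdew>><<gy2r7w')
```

['<<ksdew>>']

Walking the string: at [1:10] → '<<ksdew>>'.
`findall` yields the raw match text (1 of them) because the pattern has no groups.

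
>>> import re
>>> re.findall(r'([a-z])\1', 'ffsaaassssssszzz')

['f', 'a', 's', 's', 's', 'z']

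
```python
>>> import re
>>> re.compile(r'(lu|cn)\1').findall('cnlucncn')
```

['cn']

After group 1 captures some text, `\1` only succeeds where that same text appears again.
Matches: at [4:8] match 'cncn', group 1 = 'cn'.
One capturing group, so `findall` returns just the captured substring from the one match — 1 in all.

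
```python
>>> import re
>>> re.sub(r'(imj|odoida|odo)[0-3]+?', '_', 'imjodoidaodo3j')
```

Matches: at [9:13] → 'odo3'.
Each match is replaced by '_'.

'imjodoida_j'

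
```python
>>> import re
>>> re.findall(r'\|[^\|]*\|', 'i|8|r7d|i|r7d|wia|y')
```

['|8|', '|i|', '|wia|']

Since nothing is captured, `findall` lists the 3 matched substrings directly.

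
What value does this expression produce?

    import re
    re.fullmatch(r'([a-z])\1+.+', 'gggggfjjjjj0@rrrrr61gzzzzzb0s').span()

(0, 29)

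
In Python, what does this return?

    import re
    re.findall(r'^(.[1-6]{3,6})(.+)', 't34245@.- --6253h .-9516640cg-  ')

[('t34245', '@.- --6253h .-9516640cg-  ')]

This matches anchored at the start of the string; then any character, then 3 to 6 of a character in [1-6] (captured); then one or more of any character (captured).
Walking the string: at [0:32] match 't34245@.- --6253h .-9516640cg-  ', groups = ('t34245', '@.- --6253h .-9516640cg-  ').
With 2 capturing groups, `findall` returns a 2-tuple per match.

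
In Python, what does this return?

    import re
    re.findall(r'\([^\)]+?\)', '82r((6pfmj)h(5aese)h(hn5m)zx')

Matches: at [3:11] → '((6pfmj)'; at [12:19] → '(5aese)'; at [20:26] → '(hn5m)'.
`findall` yields the raw match text (3 of them) because the pattern has no groups.

['((6pfmj)', '(5aese)', '(hn5m)']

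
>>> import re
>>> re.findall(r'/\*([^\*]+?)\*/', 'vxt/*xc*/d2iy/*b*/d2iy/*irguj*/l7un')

Walking the string: at [3:9] match '/*xc*/', group 1 = 'xc'; at [13:18] match '/*b*/', group 1 = 'b'; at [22:31] match '/*irguj*/', group 1 = 'irguj'.
Because there's exactly one group, `findall` drops the full match and keeps group 1 from each hit.

['xc', 'b', 'irguj']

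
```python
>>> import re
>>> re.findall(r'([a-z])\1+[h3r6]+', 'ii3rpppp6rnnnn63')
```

['i', 'p', 'n']

A backreference is literal: `\1` must see the identical characters the first group matched.
Scanning left to right: at [0:4] match 'ii3r', group 1 = 'i'; at [4:10] match 'pppp6r', group 1 = 'p'; at [10:16] match 'nnnn63', group 1 = 'n'.
Because there's exactly one group, `findall` drops the full match and keeps group 1 from each hit.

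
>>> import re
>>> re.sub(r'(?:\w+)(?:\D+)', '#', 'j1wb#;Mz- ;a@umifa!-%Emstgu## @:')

'#'

Each match is replaced by '#'.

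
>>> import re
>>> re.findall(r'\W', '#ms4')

['#']

Pattern: a non-word character.
Scanning left to right: at [0:1] → '#'.
`findall` yields the raw match text (1 of them) because the pattern has no groups.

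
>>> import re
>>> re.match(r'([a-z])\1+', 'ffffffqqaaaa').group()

'ffffff'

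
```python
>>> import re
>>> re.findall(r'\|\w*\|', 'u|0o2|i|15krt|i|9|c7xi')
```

['|0o2|', '|15krt|', '|9|']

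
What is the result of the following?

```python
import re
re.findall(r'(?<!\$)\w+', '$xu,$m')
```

['u']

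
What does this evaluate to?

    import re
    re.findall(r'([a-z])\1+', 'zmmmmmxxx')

['m', 'x']

`\1` is not a pattern — it's the concrete string captured by group 1, re-applied verbatim.
Because there's exactly one group, `findall` drops the full match and keeps group 1 from each hit.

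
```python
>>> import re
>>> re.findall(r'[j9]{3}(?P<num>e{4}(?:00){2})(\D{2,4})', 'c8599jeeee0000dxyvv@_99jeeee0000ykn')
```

[('eeee0000', 'dxyv'), ('eeee0000', 'ykn')]

This matches exactly 3 of one of [j9]; then exactly 4 of the literal 'e', then the literal '00' repeated 2 times (captured as 'num'); then 2 to 4 of a non-digit (captured).
Scanning left to right: at [3:18] match '99jeeee0000dxyv', groups = ('eeee0000', 'dxyv'); at [21:35] match '99jeeee0000ykn', groups = ('eeee0000', 'ykn').
Multiple groups make `findall` return tuples — one 2-tuple for each match.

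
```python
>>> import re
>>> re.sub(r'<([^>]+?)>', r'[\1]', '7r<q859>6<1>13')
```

'7r[q859]6[1]13'

Matches: at [2:8] → '<q859>'; at [9:12] → '<1>'.
`\1` in the replacement pulls in group 1's text for each match.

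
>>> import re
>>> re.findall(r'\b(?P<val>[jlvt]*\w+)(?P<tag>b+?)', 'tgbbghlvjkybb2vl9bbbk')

[('tgbbghlvjkybb2vl9bb', 'b')]

The pattern matches a word boundary (`\b`, zero-width); then zero or more of one of [jlvt], then one or more of a word character (captured as 'val'); then one or more of a literal 'b' (lazy) (captured as 'tag').
Walking the string: at [0:20] match 'tgbbghlvjkybb2vl9bbb', groups = ('tgbbghlvjkybb2vl9bb', 'b').
Multiple groups make `findall` return tuples — one 2-tuple for the one match.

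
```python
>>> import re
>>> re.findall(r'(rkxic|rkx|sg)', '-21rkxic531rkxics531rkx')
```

['rkxic', 'rkxic', 'rkx']

Alternation isn't longest-match — the leftmost alternative that fits at this position is chosen.
`findall` collects group 1 from each match (3 total).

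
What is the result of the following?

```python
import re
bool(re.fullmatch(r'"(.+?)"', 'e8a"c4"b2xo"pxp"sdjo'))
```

False

For `fullmatch`, every character of the input must be accounted for by the pattern.
Here the string isn't matched end-to-end, so the call returns None, and `bool(None)` is False.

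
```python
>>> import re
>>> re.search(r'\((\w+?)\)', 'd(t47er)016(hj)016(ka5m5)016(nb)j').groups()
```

('t47er',)

The match spans [1:8] → '(t47er)'.
Captured: group 1 = 't47er'.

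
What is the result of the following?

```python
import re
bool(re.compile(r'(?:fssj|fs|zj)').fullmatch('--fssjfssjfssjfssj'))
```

`re.fullmatch` is like wrapping the pattern in `^…$` (in single-line mode).
Here the string isn't matched end-to-end, so the call returns None, and `bool(None)` is False.

False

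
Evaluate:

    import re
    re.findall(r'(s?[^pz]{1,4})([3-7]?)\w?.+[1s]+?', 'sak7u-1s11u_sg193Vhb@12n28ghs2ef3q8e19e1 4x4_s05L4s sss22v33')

[('sak7u', '')]

Pattern: optionally a literal 's', then 1 to 4 of any character except [pz] (captured); then optionally a character in [3-7] (captured); then optionally a word character, then one or more of any character; then one or more of one of [1s] (lazy).
Matches: at [0:55] match 'sak7u-1s11u_sg193Vhb@12n28ghs2ef3q8e19e1 4x4_s05L4s sss', groups = ('sak7u', '').
With 2 capturing groups, `findall` returns a 2-tuple per match.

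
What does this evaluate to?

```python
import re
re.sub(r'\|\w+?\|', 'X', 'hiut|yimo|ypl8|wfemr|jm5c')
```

'hiutXypl8Xjm5c'

Each match is replaced by 'X'.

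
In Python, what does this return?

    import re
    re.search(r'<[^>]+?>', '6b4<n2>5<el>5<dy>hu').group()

`search` walks the string left to right and returns the first match it finds.
The match spans [3:7] → '<n2>'.

'<n2>'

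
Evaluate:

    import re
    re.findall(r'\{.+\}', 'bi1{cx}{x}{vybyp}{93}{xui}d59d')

Since nothing is captured, `findall` lists the 1 matched substring directly.

['{cx}{x}{vybyp}{93}{xui}']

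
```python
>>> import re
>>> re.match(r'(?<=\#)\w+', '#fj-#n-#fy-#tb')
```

Because the assertion is zero-width, the text it checks is not consumed and won't appear in the result.
`match` is anchored at position 0; if the pattern doesn't fit there, it returns None.
Here the string doesn't start with a match, so the call returns None.

None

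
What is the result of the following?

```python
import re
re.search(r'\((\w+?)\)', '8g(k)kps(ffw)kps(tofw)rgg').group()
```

'(k)'

The match spans [2:5] → '(k)'.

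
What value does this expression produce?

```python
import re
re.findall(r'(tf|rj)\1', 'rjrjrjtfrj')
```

['rj']

A backreference is literal: `\1` must see the identical characters the first group matched.
Scanning left to right: at [0:4] match 'rjrj', group 1 = 'rj'.
`findall` collects group 1 from the one match (1 total).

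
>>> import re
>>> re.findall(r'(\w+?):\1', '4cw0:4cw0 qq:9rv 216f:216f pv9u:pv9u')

['4cw0', '216f', 'pv9u']

`\1` has to match the exact text group 1 already captured.
With a single group, `findall` returns only what that group captured — 3 items.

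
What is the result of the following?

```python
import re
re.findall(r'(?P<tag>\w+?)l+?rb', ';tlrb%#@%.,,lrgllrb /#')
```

['t', 'lrg']

Pattern: one or more of a word character (lazy) (captured as 'tag'); then one or more of a literal 'l' (lazy), then the literal 'rb'.
Walking the string: at [1:5] match 'tlrb', group 1 = 't'; at [12:19] match 'lrgllrb', group 1 = 'lrg'.
With a single group, `findall` returns only what that group captured — 2 items.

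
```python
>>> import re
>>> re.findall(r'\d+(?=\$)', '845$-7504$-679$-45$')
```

The lookaround is zero-width — it requires the adjacent text to match without consuming it, so the asserted text isn't part of the match.
Walking the string: at [0:3] → '845'; at [5:9] → '7504'; at [11:14] → '679'; at [16:18] → '45'.
No capturing groups, so `findall` returns the 4 full match strings.

['845', '7504', '679', '45']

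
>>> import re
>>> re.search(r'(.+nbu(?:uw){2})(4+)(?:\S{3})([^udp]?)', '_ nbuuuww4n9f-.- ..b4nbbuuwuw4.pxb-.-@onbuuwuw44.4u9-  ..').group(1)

'_ nbuuuww4n9f-.- ..b4nbbuuwuw4.pxb-.-@onbuuwuw'

The match spans [0:52] → '_ nbuuuww4n9f-.- ..b4nbbuuwuw4.pxb-.-@onbuuwuw44.4u9'.
Captured: group 1 = '_ nbuuuww4n9f-.- ..b4nbbuuwuw4.pxb-.-@onbuuwuw', group 2 = '44', group 3 = '9'.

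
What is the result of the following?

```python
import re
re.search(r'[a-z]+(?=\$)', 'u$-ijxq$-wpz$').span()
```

(0, 1)

Lookahead/lookbehind check context without consuming it, so the matched span excludes the asserted characters.
`search` walks the string left to right and returns the first match it finds.
The match spans [0:1] → 'u'.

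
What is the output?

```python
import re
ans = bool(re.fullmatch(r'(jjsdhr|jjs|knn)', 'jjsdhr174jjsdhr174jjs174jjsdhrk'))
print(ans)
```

False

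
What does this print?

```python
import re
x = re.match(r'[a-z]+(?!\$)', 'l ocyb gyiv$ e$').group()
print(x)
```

Because the assertion is negative and zero-width, positions next to the forbidden text are skipped.
`re.match` only tries the pattern at the start of the string.
The match spans [0:1] → 'l'.

l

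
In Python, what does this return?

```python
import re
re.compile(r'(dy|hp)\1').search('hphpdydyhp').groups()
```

('hp',)

After group 1 captures some text, `\1` only succeeds where that same text appears again.
`re.search` tries every starting position until one works.
The match spans [0:4] → 'hphp'.
Captured: group 1 = 'hp'.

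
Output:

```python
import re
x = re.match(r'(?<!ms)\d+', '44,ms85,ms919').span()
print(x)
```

(0, 2)

A negative assertion filters positions out without eating any characters.
`re.match` only tries the pattern at the start of the string.
The match spans [0:2] → '44'.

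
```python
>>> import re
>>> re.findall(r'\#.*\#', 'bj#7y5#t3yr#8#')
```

Walking the string: at [2:14] → '#7y5#t3yr#8#'.
Since nothing is captured, `findall` lists the 1 matched substring directly.

['#7y5#t3yr#8#']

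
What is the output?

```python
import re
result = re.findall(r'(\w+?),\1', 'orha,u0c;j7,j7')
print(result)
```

['j7']

`\1` has to match the exact text group 1 already captured.
Walking the string: at [9:14] match 'j7,j7', group 1 = 'j7'.
With a single group, `findall` returns only what that group captured — 1 item.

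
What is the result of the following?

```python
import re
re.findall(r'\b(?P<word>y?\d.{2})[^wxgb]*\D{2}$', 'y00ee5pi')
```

['y00e']

This matches a word boundary (`\b`, zero-width); then optionally the literal 'y', then a digit, then exactly 2 of any character (captured as 'word'); then zero or more of any character except [wxgb], then exactly 2 of a non-digit; then anchored at the end.
With a single group, `findall` returns only what that group captured — 1 item.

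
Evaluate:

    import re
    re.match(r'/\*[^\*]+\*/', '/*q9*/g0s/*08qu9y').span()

`re.match` won't scan ahead — the pattern has to work from the very first character.
The match spans [0:6] → '/*q9*/'.

(0, 6)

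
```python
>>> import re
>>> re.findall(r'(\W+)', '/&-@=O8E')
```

['/&-@=']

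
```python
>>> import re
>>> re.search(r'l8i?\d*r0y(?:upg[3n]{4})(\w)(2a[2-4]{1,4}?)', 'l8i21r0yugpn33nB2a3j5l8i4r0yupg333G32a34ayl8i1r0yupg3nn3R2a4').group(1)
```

Pattern: the literal 'l8', then optionally a literal 'i', then zero or more of a digit; then the literal 'r0', then a literal 'y'; then the literal 'upg', then exactly 4 of one of [3n] (non-capturing group); then a word character (captured); then the literal '2a', then 1 to 4 of a character in [2-4] (lazy) (captured).
`re.search` tries every starting position until one works.
The match spans [42:60] → 'l8i1r0yupg3nn3R2a4'.
Captured: group 1 = 'R', group 2 = '2a4'.

'R'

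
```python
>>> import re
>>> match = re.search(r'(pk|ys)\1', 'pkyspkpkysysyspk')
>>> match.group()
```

The backreference `\1` re-matches whatever the first group consumed, character for character.
Unlike `match`, `search` isn't anchored — it looks for the pattern anywhere in the string.
The match spans [4:8] → 'pkpk'.
Captured: group 1 = 'pk'.

'pkpk'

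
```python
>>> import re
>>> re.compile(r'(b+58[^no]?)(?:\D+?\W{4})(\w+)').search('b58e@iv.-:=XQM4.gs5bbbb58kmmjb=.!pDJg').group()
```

The match spans [0:15] → 'b58e@iv.-:=XQM4'.

'b58e@iv.-:=XQM4'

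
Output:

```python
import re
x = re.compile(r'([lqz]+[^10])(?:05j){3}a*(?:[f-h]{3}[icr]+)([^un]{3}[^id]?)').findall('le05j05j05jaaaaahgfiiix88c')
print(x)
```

The pattern matches one or more of one of [lqz], then any character except [10] (captured); then the literal '05j' repeated 3 times, then zero or more of a literal 'a'; then exactly 3 of a character in [f-h], then one or more of one of [icr] (non-capturing group); then exactly 3 of any character except [un], then optionally any character except [id] (captured).
`findall` packs the 2 group values into a tuple for every match.

[('le', 'x88c')]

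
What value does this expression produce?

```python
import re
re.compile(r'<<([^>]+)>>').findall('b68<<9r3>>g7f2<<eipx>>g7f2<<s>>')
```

`findall` collects group 1 from each match (3 total).

['9r3', 'eipx', 's']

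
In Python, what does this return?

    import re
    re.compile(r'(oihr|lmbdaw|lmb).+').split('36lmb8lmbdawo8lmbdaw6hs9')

`re.split` interleaves the captured-group text with the surrounding fragments.

['36', 'lmb', '']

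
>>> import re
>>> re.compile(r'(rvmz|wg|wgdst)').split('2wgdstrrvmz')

Branches in `(...|...)` are attempted left-to-right; the first branch that allows the whole pattern to succeed is taken.
Because the pattern has a capturing group, `split` also inserts each captured text between the pieces.

['2', 'wg', 'dstr', 'rvmz', '']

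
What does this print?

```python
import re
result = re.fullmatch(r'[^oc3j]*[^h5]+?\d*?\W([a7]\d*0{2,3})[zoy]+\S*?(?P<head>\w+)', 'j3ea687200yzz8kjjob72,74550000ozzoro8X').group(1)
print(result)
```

The match spans [0:38] → 'j3ea687200yzz8kjjob72,74550000ozzoro8X'.
Captured: group 1 = '74550000', group 2 = 'ro8X'.

74550000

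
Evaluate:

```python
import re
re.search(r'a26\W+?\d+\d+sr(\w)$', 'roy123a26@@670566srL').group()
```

'a26@@670566srL'

The pattern matches the literal 'a26', then one or more of a non-word character (lazy), then one or more of a digit; then one or more of a digit, then the literal 'sr'; then a word character (captured); then anchored at the end.
`re.search` tries every starting position until one works.
The match spans [6:20] → 'a26@@670566srL'.
Captured: group 1 = 'L'.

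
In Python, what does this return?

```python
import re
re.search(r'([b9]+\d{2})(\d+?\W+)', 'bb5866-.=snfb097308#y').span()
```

Pattern: one or more of one of [b9], then exactly 2 of a digit (captured); then one or more of a digit (lazy), then one or more of a non-word character (captured).
The match spans [0:9] → 'bb5866-.='.

(0, 9)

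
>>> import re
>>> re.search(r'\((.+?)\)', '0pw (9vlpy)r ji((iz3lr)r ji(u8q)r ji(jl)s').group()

'(9vlpy)'

The `?` after the quantifier makes it lazy — it takes as little as possible before letting the rest of the pattern try.
`re.search` tries every starting position until one works.
The match spans [4:11] → '(9vlpy)'.
Captured: group 1 = '9vlpy'.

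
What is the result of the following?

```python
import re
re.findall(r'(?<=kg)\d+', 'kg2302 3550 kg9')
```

Because the assertion is zero-width, the text it checks is not consumed and won't appear in the result.
Scanning left to right: at [2:6] → '2302'; at [14:15] → '9'.
`findall` yields the raw match text (2 of them) because the pattern has no groups.

['2302', '9']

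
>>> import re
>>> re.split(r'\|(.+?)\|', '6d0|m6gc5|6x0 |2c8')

['6d0', 'm6gc5', '6x0 |2c8']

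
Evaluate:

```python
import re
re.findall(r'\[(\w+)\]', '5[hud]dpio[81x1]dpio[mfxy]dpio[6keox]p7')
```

['hud', '81x1', 'mfxy', '6keox']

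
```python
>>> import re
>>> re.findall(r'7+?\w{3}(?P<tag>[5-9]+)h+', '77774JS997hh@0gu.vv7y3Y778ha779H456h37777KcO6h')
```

The pattern matches one or more of a literal '7' (lazy), then exactly 3 of a word character; then one or more of a character in [5-9] (captured as 'tag'); then one or more of a literal 'h'.
Scanning left to right: at [0:12] match '77774JS997hh', group 1 = '997'; at [19:27] match '7y3Y778h', group 1 = '778'; at [28:36] match '779H456h', group 1 = '56'; at [37:46] match '7777KcO6h', group 1 = '6'.
Because there's exactly one group, `findall` drops the full match and keeps group 1 from each hit.

['997', '778', '56', '6']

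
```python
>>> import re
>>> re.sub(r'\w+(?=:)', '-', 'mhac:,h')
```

The lookaround is zero-width — it requires the adjacent text to match without consuming it, so the asserted text isn't part of the match.
Matches: at [0:4] → 'mhac'.
`sub` substitutes '-' at each match site.

'-:,h'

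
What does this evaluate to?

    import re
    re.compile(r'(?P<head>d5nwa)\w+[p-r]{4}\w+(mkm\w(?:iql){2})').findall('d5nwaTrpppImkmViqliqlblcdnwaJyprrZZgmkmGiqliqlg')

[('d5nwa', 'mkmGiqliql')]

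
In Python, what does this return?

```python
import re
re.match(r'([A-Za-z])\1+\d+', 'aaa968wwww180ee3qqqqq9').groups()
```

('a',)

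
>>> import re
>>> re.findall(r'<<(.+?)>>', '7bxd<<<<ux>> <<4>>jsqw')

Scanning left to right: at [4:12] match '<<<<ux>>', group 1 = '<<ux'; at [13:18] match '<<4>>', group 1 = '4'.
`findall` collects group 1 from each match (2 total).

['<<ux', '4']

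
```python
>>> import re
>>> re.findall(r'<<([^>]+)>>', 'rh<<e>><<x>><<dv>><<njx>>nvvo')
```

['e', 'x', 'dv', 'njx']

Walking the string: at [2:7] match '<<e>>', group 1 = 'e'; at [7:12] match '<<x>>', group 1 = 'x'; at [12:18] match '<<dv>>', group 1 = 'dv'; at [18:25] match '<<njx>>', group 1 = 'njx'.
One capturing group, so `findall` returns just the captured substring from each match — 4 in all.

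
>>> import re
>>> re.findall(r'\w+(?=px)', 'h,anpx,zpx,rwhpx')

Lookahead/lookbehind check context without consuming it, so the matched span excludes the asserted characters.
Matches: at [2:4] → 'an'; at [7:8] → 'z'; at [11:14] → 'rwh'.
`findall` yields the raw match text (3 of them) because the pattern has no groups.

['an', 'z', 'rwh']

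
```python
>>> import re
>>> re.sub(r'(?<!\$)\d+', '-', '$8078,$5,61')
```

The negative lookaround is zero-width — it rules out positions where the adjacent text would match, without consuming anything.
Matches: at [2:5] → '078'; at [9:11] → '61'.
Each match is replaced by '-'.

'$8-,$5,-'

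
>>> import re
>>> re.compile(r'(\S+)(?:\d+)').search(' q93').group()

The pattern matches one or more of a non-whitespace character (captured); then one or more of a digit (non-capturing group).
The match spans [1:4] → 'q93'.

'q93'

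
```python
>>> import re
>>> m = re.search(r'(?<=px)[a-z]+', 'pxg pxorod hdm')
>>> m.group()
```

The lookaround is zero-width — it requires the adjacent text to match without consuming it, so the asserted text isn't part of the match.
Unlike `match`, `search` isn't anchored — it looks for the pattern anywhere in the string.
The match spans [2:3] → 'g'.

'g'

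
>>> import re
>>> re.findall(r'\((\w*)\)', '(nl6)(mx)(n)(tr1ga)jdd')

['nl6', 'mx', 'n', 'tr1ga']

One capturing group, so `findall` returns just the captured substring from each match — 4 in all.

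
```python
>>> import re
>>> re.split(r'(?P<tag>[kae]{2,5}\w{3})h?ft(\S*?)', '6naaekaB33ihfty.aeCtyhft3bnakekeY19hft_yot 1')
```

Pattern: 2 to 5 of one of [kae], then exactly 3 of a word character (captured as 'tag'); then optionally the literal 'h', then the literal 'ft'; then zero or more of a non-whitespace character (lazy) (captured).
Because the quantifier is non-greedy, it stops expanding at the earliest point where the rest of the pattern can succeed.
Matches to split on: at [16:24] → 'aeCtyhft'; at [27:38] → 'akekeY19hft'.
The group in the pattern means `split` returns the separators' captures alongside the pieces.

['6naaekaB33ihfty.', 'aeCty', '', '3bn', 'akekeY19', '', '_yot 1']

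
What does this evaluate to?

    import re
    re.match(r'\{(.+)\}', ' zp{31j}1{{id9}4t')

None

`match` is anchored at position 0; if the pattern doesn't fit there, it returns None.
Here the pattern fails at index 0, so the call returns None.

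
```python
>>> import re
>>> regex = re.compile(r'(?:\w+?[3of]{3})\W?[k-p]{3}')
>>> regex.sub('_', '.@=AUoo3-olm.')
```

'.@=_.'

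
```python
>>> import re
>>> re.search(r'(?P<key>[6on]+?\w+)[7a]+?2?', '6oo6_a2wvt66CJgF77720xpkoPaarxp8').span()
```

The pattern matches one or more of one of [6on] (lazy), then one or more of a word character (captured as 'key'); then one or more of one of [7a] (lazy), then optionally the literal '2'.
`search` walks the string left to right and returns the first match it finds.
The match spans [0:28] → '6oo6_a2wvt66CJgF77720xpkoPaa'.
Captured: group 1 = '6oo6_a2wvt66CJgF77720xpkoPa'.

(0, 28)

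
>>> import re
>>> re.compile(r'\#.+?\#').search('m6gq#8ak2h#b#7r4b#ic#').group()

Lazy quantifiers expand one character at a time until the remainder of the pattern can match.
The match spans [4:11] → '#8ak2h#'.

'#8ak2h#'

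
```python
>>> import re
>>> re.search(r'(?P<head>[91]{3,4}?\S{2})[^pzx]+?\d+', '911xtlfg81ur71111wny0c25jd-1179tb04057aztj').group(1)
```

'911xt'

This matches 3 to 4 of one of [91] (lazy), then exactly 2 of a non-whitespace character (captured as 'head'); then one or more of any character except [pzx] (lazy), then one or more of a digit.
The `?` after the quantifier makes it lazy — it takes as little as possible before letting the rest of the pattern try.
`search` walks the string left to right and returns the first match it finds.
The match spans [0:10] → '911xtlfg81'.
Captured: group 1 = '911xt'.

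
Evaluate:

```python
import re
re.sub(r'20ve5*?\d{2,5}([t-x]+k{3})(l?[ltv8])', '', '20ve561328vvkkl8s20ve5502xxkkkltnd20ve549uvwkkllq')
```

Pattern: the literal '2', then the literal '0ve'; then zero or more of the literal '5' (lazy), then 2 to 5 of a digit; then one or more of a character in [t-x], then exactly 3 of the literal 'k' (captured); then optionally the literal 'l', then one of [ltv8] (captured).
Matches: at [17:32] → '20ve5502xxkkklt'.
Each match is replaced by ''.

'20ve561328vvkkl8snd20ve549uvwkkllq'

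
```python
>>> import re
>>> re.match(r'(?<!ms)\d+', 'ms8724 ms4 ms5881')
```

None

`re.match` only tries the pattern at the start of the string.
Here position 0 doesn't satisfy it, so the call returns None.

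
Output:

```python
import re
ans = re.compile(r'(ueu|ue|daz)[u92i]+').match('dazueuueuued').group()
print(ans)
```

dazu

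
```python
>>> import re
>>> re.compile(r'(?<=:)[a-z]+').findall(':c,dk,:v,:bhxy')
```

The positive lookaround only admits positions where the adjacent text matches; those characters stay outside the span.
`findall` yields the raw match text (3 of them) because the pattern has no groups.

['c', 'v', 'bhxy']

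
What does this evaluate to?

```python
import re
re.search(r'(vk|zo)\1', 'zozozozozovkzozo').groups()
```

('zo',)

`\1` is not a pattern — it's the concrete string captured by group 1, re-applied verbatim.
Unlike `match`, `search` isn't anchored — it looks for the pattern anywhere in the string.
The match spans [0:4] → 'zozo'.
Captured: group 1 = 'zo'.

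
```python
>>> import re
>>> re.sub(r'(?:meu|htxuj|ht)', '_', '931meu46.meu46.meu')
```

'931_46._46._'

Matches: at [3:6] → 'meu'; at [9:12] → 'meu'; at [15:18] → 'meu'.
Every occurrence is swapped for '_'.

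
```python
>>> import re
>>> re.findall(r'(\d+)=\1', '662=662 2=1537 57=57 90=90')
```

`\1` has to match the exact text group 1 already captured.
One capturing group, so `findall` returns just the captured substring from each match — 3 in all.

['662', '57', '90']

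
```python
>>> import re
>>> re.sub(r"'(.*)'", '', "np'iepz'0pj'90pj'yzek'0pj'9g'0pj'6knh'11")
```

'np11'

Matches: at [2:38] → "'iepz'0pj'90pj'yzek'0pj'9g'0pj'6knh'".
Each match is replaced by ''.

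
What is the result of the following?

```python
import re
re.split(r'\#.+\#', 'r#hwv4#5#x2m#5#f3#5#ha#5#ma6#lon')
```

['r', 'lon']

The string is cut at each match, leaving 2 pieces.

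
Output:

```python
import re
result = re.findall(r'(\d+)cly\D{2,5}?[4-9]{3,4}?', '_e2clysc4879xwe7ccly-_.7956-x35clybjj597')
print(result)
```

['2', '35']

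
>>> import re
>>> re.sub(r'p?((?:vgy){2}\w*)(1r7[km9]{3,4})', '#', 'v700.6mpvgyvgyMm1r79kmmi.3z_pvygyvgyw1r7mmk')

'v700.6m#i.3z_pvygyvgyw1r7mmk'

This matches optionally a literal 'p'; then the literal 'vgy' repeated 2 times, then zero or more of a word character (captured); then the literal '1r7', then 3 to 4 of one of [km9] (captured).
Matches: at [7:23] → 'pvgyvgyMm1r79kmm'.
Each match is replaced by '#'.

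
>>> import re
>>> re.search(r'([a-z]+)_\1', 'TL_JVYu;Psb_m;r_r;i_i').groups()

The match spans [14:17] → 'r_r'.
Captured: group 1 = 'r'.

('r',)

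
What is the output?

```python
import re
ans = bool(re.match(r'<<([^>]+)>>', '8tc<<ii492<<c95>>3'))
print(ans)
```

False

`match` is anchored at position 0; if the pattern doesn't fit there, it returns None.
Here the pattern fails at index 0, so the call returns None, and `bool(None)` is False.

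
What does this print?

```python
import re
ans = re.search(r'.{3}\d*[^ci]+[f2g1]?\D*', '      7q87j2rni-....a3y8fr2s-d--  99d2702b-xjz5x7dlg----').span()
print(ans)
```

(0, 21)

The pattern matches exactly 3 of any character, then zero or more of a digit; then one or more of any character except [ci]; then optionally one of [f2g1], then zero or more of a non-digit.
Unlike `match`, `search` isn't anchored — it looks for the pattern anywhere in the string.
The match spans [0:21] → '      7q87j2rni-....a'.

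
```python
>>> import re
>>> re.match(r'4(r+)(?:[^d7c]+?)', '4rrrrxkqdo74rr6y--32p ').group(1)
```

'rrrr'

Pattern: a literal '4'; then one or more of a literal 'r' (captured); then one or more of any character except [d7c] (lazy) (non-capturing group).
`re.match` won't scan ahead — the pattern has to work from the very first character.
The match spans [0:6] → '4rrrrx'.
Captured: group 1 = 'rrrr'.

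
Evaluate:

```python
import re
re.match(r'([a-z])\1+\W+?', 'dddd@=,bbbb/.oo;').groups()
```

('d',)

The backreference `\1` re-matches whatever the first group consumed, character for character.
With `match`, the pattern is implicitly anchored at the beginning.
The match spans [0:5] → 'dddd@'.
Captured: group 1 = 'd'.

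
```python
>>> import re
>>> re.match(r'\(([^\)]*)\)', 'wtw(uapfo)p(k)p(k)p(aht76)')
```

None

`re.match` won't scan ahead — the pattern has to work from the very first character.
Here position 0 doesn't satisfy it, so the call returns None.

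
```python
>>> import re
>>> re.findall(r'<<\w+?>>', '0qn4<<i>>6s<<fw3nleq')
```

['<<i>>']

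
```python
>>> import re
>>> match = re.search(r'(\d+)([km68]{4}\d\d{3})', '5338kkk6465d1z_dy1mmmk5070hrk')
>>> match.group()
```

Pattern: one or more of a digit (captured); then exactly 4 of one of [km68], then a digit, then exactly 3 of a digit (captured).
`search` walks the string left to right and returns the first match it finds.
The match spans [0:11] → '5338kkk6465'.
Captured: group 1 = '533', group 2 = '8kkk6465'.

'5338kkk6465'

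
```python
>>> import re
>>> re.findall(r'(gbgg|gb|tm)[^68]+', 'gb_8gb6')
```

One capturing group, so `findall` returns just the captured substring from the one match — 1 in all.

['gb']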